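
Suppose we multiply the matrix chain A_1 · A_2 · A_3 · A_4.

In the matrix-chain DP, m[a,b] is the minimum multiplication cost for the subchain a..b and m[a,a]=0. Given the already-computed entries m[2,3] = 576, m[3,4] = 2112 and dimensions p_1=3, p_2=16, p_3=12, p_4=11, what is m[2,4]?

972

m[2,4] = min over k∈[2,3] of m[2,k]+m[k+1,4]+p_{1}·p_k·p_{4}.
k=2: 0 + 2112 + 3·16·11 = 2640; k=3: 576 + 0 + 3·12·11 = 972.
Minimum: 972 at k=3.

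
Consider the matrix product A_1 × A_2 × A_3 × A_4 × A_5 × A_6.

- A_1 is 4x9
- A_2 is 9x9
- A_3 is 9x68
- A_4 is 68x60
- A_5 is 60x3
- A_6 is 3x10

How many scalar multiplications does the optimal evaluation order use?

14547

Adjacent pairs: A_1A_2 = 4·9·9 = 324; A_2A_3 = 9·9·68 = 5508; A_3A_4 = 9·68·60 = 36720; A_4A_5 = 68·60·3 = 12240; A_5A_6 = 60·3·10 = 1800.
Length 3: A_1..A_3: k=1: 0+5508+4·9·68=7956; k=2: 324+0+4·9·68=2772 → min 2772 | A_2..A_4: k=2: 0+36720+9·9·60=41580; k=3: 5508+0+9·68·60=42228 → min 41580 | A_3..A_5: k=3: 0+12240+9·68·3=14076; k=4: 36720+0+9·60·3=38340 → min 14076 | A_4..A_6: k=4: 0+1800+68·60·10=42600; k=5: 12240+0+68·3·10=14280 → min 14280.
Length 4: A_1..A_4: k=1: 0+41580+4·9·60=43740; k=2: 324+36720+4·9·60=39204; k=3: 2772+0+4·68·60=19092 → min 19092 | A_2..A_5: k=2: 0+14076+9·9·3=14319; k=3: 5508+12240+9·68·3=19584; k=4: 41580+0+9·60·3=43200 → min 14319 | A_3..A_6: k=3: 0+14280+9·68·10=20400; k=4: 36720+1800+9·60·10=43920; k=5: 14076+0+9·3·10=14346 → min 14346.
Length 5: A_1..A_5: k=1: 0+14319+4·9·3=14427; k=2: 324+14076+4·9·3=14508; k=3: 2772+12240+4·68·3=15828; k=4: 19092+0+4·60·3=19812 → min 14427 | A_2..A_6: k=2: 0+14346+9·9·10=15156; k=3: 5508+14280+9·68·10=25908; k=4: 41580+1800+9·60·10=48780; k=5: 14319+0+9·3·10=14589 → min 14589.
Length 6: A_1..A_6: k=1: 0+14589+4·9·10=14949; k=2: 324+14346+4·9·10=15030; k=3: 2772+14280+4·68·10=19772; k=4: 19092+1800+4·60·10=23292; k=5: 14427+0+4·3·10=14547 → min 14547.
Optimal order: ((A_1 × (A_2 × (A_3 × (A_4 × A_5)))) × A_6) with cost 14547.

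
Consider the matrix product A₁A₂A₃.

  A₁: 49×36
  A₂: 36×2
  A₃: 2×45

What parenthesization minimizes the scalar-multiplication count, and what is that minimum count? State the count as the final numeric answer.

(A₁(A₂A₃)): cost 82620.
((A₁A₂)A₃): cost 7938.
Optimal: ((A₁A₂)A₃) with cost 7938.

7938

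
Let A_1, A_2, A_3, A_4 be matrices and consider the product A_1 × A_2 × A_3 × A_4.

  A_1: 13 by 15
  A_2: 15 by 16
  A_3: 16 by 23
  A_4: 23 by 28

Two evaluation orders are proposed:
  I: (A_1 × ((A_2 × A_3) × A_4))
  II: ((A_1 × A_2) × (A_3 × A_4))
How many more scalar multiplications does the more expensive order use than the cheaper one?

Order I = (A_1 × ((A_2 × A_3) × A_4)): (A_2 × A_3): 15×16 by 16×23 → 15×23, cost 15·16·23 = 5520; ((A_2 × A_3) × A_4): 15×23 by 23×28 → 15×28, cost 15·23·28 = 9660; cumulative 15180; (A_1 × ((A_2 × A_3) × A_4)): 13×15 by 15×28 → 13×28, cost 13·15·28 = 5460; cumulative 20640. Total 20640.
Order II = ((A_1 × A_2) × (A_3 × A_4)): (A_1 × A_2): 13×15 by 15×16 → 13×16, cost 13·15·16 = 3120; (A_3 × A_4): 16×23 by 23×28 → 16×28, cost 16·23·28 = 10304; ((A_1 × A_2) × (A_3 × A_4)): 13×16 by 16×28 → 13×28, cost 13·16·28 = 5824; cumulative 19248. Total 19248.
Difference: |20640 − 19248| = 1392.

1392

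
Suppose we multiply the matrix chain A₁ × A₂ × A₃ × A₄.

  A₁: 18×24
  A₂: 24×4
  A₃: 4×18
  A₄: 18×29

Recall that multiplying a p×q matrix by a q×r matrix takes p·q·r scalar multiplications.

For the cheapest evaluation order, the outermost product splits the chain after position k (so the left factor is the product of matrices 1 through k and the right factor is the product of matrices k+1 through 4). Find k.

Adjacent pairs: A₁A₂ = 18·24·4 = 1728; A₂A₃ = 24·4·18 = 1728; A₃A₄ = 4·18·29 = 2088.
Length 3: A₁..A₃: k=1: 0+1728+18·24·18=9504; k=2: 1728+0+18·4·18=3024 → min 3024 | A₂..A₄: k=2: 0+2088+24·4·29=4872; k=3: 1728+0+24·18·29=14256 → min 4872.
Top-level splits: k=1: (A₁..A₁)·(A₂..A₄) → 0+4872+18·24·29 = 17400; k=2: (A₁..A₂)·(A₃..A₄) → 1728+2088+18·4·29 = 5904; k=3: (A₁..A₃)·(A₄..A₄) → 3024+0+18·18·29 = 12420.
Best split is after A₂, i.e. k = 2.

2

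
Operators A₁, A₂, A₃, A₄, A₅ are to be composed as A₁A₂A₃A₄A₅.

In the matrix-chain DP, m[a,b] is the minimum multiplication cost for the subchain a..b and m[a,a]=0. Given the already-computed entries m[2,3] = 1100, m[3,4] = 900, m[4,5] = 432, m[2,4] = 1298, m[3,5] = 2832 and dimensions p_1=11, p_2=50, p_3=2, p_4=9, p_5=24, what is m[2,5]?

2060

m[2,5] = min over k∈[2,4] of m[2,k]+m[k+1,5]+p_{1}·p_k·p_{5}.
k=2: 0 + 2832 + 11·50·24 = 16032; k=3: 1100 + 432 + 11·2·24 = 2060; k=4: 1298 + 0 + 11·9·24 = 3674.
Minimum: 2060 at k=3.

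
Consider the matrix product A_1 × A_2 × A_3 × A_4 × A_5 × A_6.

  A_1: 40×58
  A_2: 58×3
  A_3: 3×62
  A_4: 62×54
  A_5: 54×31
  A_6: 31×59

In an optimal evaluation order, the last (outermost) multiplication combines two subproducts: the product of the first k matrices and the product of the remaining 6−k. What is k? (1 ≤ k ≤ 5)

Adjacent pairs: A_1A_2 = 40·58·3 = 6960; A_2A_3 = 58·3·62 = 10788; A_3A_4 = 3·62·54 = 10044; A_4A_5 = 62·54·31 = 103788; A_5A_6 = 54·31·59 = 98766.
Length 3: A_1..A_3: k=1: 0+10788+40·58·62=154628; k=2: 6960+0+40·3·62=14400 → min 14400 | A_2..A_4: k=2: 0+10044+58·3·54=19440; k=3: 10788+0+58·62·54=204972 → min 19440 | A_3..A_5: k=3: 0+103788+3·62·31=109554; k=4: 10044+0+3·54·31=15066 → min 15066 | A_4..A_6: k=4: 0+98766+62·54·59=296298; k=5: 103788+0+62·31·59=217186 → min 217186.
Length 4: A_1..A_4: k=1: 0+19440+40·58·54=144720; k=2: 6960+10044+40·3·54=23484; k=3: 14400+0+40·62·54=148320 → min 23484 | A_2..A_5: k=2: 0+15066+58·3·31=20460; k=3: 10788+103788+58·62·31=226052; k=4: 19440+0+58·54·31=116532 → min 20460 | A_3..A_6: k=3: 0+217186+3·62·59=228160; k=4: 10044+98766+3·54·59=118368; k=5: 15066+0+3·31·59=20553 → min 20553.
Length 5: A_1..A_5: k=1: 0+20460+40·58·31=92380; k=2: 6960+15066+40·3·31=25746; k=3: 14400+103788+40·62·31=195068; k=4: 23484+0+40·54·31=90444 → min 25746 | A_2..A_6: k=2: 0+20553+58·3·59=30819; k=3: 10788+217186+58·62·59=440138; k=4: 19440+98766+58·54·59=302994; k=5: 20460+0+58·31·59=126542 → min 30819.
Top-level splits: k=1: (A_1..A_1)·(A_2..A_6) → 0+30819+40·58·59 = 167699; k=2: (A_1..A_2)·(A_3..A_6) → 6960+20553+40·3·59 = 34593; k=3: (A_1..A_3)·(A_4..A_6) → 14400+217186+40·62·59 = 377906; k=4: (A_1..A_4)·(A_5..A_6) → 23484+98766+40·54·59 = 249690; k=5: (A_1..A_5)·(A_6..A_6) → 25746+0+40·31·59 = 98906.
Best split is after A_2, i.e. k = 2.

2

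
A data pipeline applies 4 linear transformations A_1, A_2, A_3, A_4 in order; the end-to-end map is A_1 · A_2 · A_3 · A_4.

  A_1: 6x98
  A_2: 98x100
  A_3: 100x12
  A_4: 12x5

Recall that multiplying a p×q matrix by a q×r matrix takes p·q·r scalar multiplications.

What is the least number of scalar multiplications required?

57940

Adjacent pairs: A_1A_2 = 6·98·100 = 58800; A_2A_3 = 98·100·12 = 117600; A_3A_4 = 100·12·5 = 6000.
Length 3: A_1..A_3: k=1: 0+117600+6·98·12=124656; k=2: 58800+0+6·100·12=66000 → min 66000 | A_2..A_4: k=2: 0+6000+98·100·5=55000; k=3: 117600+0+98·12·5=123480 → min 55000.
Length 4: A_1..A_4: k=1: 0+55000+6·98·5=57940; k=2: 58800+6000+6·100·5=67800; k=3: 66000+0+6·12·5=66360 → min 57940.
Optimal order: (A_1 · (A_2 · (A_3 · A_4))) with cost 57940.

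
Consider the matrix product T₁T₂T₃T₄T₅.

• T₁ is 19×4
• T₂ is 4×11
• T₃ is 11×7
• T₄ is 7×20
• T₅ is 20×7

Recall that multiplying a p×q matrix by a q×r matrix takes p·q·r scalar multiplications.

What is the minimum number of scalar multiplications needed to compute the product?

1960

Adjacent pairs: T₁T₂ = 19·4·11 = 836; T₂T₃ = 4·11·7 = 308; T₃T₄ = 11·7·20 = 1540; T₄T₅ = 7·20·7 = 980.
Length 3: T₁..T₃: k=1: 0+308+19·4·7=840; k=2: 836+0+19·11·7=2299 → min 840 | T₂..T₄: k=2: 0+1540+4·11·20=2420; k=3: 308+0+4·7·20=868 → min 868 | T₃..T₅: k=3: 0+980+11·7·7=1519; k=4: 1540+0+11·20·7=3080 → min 1519.
Length 4: T₁..T₄: k=1: 0+868+19·4·20=2388; k=2: 836+1540+19·11·20=6556; k=3: 840+0+19·7·20=3500 → min 2388 | T₂..T₅: k=2: 0+1519+4·11·7=1827; k=3: 308+980+4·7·7=1484; k=4: 868+0+4·20·7=1428 → min 1428.
Length 5: T₁..T₅: k=1: 0+1428+19·4·7=1960; k=2: 836+1519+19·11·7=3818; k=3: 840+980+19·7·7=2751; k=4: 2388+0+19·20·7=5048 → min 1960.
Optimal order: (T₁(((T₂T₃)T₄)T₅)) with cost 1960.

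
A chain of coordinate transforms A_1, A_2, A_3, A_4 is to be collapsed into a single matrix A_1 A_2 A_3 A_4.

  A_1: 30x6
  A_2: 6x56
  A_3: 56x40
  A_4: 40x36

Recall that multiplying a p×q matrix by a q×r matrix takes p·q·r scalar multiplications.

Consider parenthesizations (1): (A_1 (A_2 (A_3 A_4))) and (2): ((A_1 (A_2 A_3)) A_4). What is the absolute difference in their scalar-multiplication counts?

Order (1) = (A_1 (A_2 (A_3 A_4))): (A_3 A_4): 56×40 by 40×36 → 56×36, cost 56·40·36 = 80640; (A_2 (A_3 A_4)): 6×56 by 56×36 → 6×36, cost 6·56·36 = 12096; cumulative 92736; (A_1 (A_2 (A_3 A_4))): 30×6 by 6×36 → 30×36, cost 30·6·36 = 6480; cumulative 99216. Total 99216.
Order (2) = ((A_1 (A_2 A_3)) A_4): (A_2 A_3): 6×56 by 56×40 → 6×40, cost 6·56·40 = 13440; (A_1 (A_2 A_3)): 30×6 by 6×40 → 30×40, cost 30·6·40 = 7200; cumulative 20640; ((A_1 (A_2 A_3)) A_4): 30×40 by 40×36 → 30×36, cost 30·40·36 = 43200; cumulative 63840. Total 63840.
Difference: |99216 − 63840| = 35376.

35376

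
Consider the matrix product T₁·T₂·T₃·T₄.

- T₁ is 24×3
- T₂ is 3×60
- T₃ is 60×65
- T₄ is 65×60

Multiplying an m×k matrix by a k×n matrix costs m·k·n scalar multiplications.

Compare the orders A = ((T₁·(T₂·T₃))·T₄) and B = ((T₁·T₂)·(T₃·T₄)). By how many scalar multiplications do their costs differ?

214740

Order A = ((T₁·(T₂·T₃))·T₄): (T₂·T₃): 3×60 by 60×65 → 3×65, cost 3·60·65 = 11700; (T₁·(T₂·T₃)): 24×3 by 3×65 → 24×65, cost 24·3·65 = 4680; cumulative 16380; ((T₁·(T₂·T₃))·T₄): 24×65 by 65×60 → 24×60, cost 24·65·60 = 93600; cumulative 109980. Total 109980.
Order B = ((T₁·T₂)·(T₃·T₄)): (T₁·T₂): 24×3 by 3×60 → 24×60, cost 24·3·60 = 4320; (T₃·T₄): 60×65 by 65×60 → 60×60, cost 60·65·60 = 234000; ((T₁·T₂)·(T₃·T₄)): 24×60 by 60×60 → 24×60, cost 24·60·60 = 86400; cumulative 324720. Total 324720.
Difference: |109980 − 324720| = 214740.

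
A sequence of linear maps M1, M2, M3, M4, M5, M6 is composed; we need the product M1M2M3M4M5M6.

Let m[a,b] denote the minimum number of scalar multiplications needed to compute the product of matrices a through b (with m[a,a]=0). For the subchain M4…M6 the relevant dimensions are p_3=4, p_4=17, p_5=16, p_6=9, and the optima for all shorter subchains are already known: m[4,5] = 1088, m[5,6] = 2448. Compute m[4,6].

m[4,6] = min over k∈[4,5] of m[4,k]+m[k+1,6]+p_{3}·p_k·p_{6}.
k=4: 0 + 2448 + 4·17·9 = 3060; k=5: 1088 + 0 + 4·16·9 = 1664.
Minimum: 1664 at k=5.

1664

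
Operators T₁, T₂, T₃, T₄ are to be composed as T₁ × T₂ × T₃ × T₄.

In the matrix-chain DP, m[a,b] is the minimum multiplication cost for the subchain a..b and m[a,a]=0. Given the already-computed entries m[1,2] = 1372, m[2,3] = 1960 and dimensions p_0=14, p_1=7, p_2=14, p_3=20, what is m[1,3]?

3920

m[1,3] = min over k∈[1,2] of m[1,k]+m[k+1,3]+p_{0}·p_k·p_{3}.
k=1: 0 + 1960 + 14·7·20 = 3920; k=2: 1372 + 0 + 14·14·20 = 5292.
Minimum: 3920 at k=1.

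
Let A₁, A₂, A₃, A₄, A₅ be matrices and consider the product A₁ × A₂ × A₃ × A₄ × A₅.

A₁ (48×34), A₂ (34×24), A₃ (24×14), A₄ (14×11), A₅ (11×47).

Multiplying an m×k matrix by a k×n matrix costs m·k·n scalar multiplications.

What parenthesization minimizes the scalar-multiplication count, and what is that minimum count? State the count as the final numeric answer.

Adjacent pairs: A₁A₂ = 48·34·24 = 39168; A₂A₃ = 34·24·14 = 11424; A₃A₄ = 24·14·11 = 3696; A₄A₅ = 14·11·47 = 7238.
Length 3: A₁..A₃: k=1: 0+11424+48·34·14=34272; k=2: 39168+0+48·24·14=55296 → min 34272 | A₂..A₄: k=2: 0+3696+34·24·11=12672; k=3: 11424+0+34·14·11=16660 → min 12672 | A₃..A₅: k=3: 0+7238+24·14·47=23030; k=4: 3696+0+24·11·47=16104 → min 16104.
Length 4: A₁..A₄: k=1: 0+12672+48·34·11=30624; k=2: 39168+3696+48·24·11=55536; k=3: 34272+0+48·14·11=41664 → min 30624 | A₂..A₅: k=2: 0+16104+34·24·47=54456; k=3: 11424+7238+34·14·47=41034; k=4: 12672+0+34·11·47=30250 → min 30250.
Length 5: A₁..A₅: k=1: 0+30250+48·34·47=106954; k=2: 39168+16104+48·24·47=109416; k=3: 34272+7238+48·14·47=73094; k=4: 30624+0+48·11·47=55440 → min 55440.
Optimal parenthesization: ((A₁ × (A₂ × (A₃ × A₄))) × A₅) with cost 55440.

55440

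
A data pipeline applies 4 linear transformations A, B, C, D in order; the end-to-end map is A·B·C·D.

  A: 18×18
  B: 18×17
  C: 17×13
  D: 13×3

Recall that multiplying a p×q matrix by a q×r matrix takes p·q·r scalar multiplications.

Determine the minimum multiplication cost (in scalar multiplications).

2553

Adjacent pairs: AB = 18·18·17 = 5508; BC = 18·17·13 = 3978; CD = 17·13·3 = 663.
Length 3: A..C: k=1: 0+3978+18·18·13=8190; k=2: 5508+0+18·17·13=9486 → min 8190 | B..D: k=2: 0+663+18·17·3=1581; k=3: 3978+0+18·13·3=4680 → min 1581.
Length 4: A..D: k=1: 0+1581+18·18·3=2553; k=2: 5508+663+18·17·3=7089; k=3: 8190+0+18·13·3=8892 → min 2553.
Optimal order: (A·(B·(C·D))) with cost 2553.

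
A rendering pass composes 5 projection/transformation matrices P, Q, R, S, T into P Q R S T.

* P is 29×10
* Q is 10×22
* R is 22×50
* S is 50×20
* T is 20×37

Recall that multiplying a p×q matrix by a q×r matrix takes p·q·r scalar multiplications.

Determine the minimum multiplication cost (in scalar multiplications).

39130

Adjacent pairs: PQ = 29·10·22 = 6380; QR = 10·22·50 = 11000; RS = 22·50·20 = 22000; ST = 50·20·37 = 37000.
Length 3: P..R: k=1: 0+11000+29·10·50=25500; k=2: 6380+0+29·22·50=38280 → min 25500 | Q..S: k=2: 0+22000+10·22·20=26400; k=3: 11000+0+10·50·20=21000 → min 21000 | R..T: k=3: 0+37000+22·50·37=77700; k=4: 22000+0+22·20·37=38280 → min 38280.
Length 4: P..S: k=1: 0+21000+29·10·20=26800; k=2: 6380+22000+29·22·20=41140; k=3: 25500+0+29·50·20=54500 → min 26800 | Q..T: k=2: 0+38280+10·22·37=46420; k=3: 11000+37000+10·50·37=66500; k=4: 21000+0+10·20·37=28400 → min 28400.
Length 5: P..T: k=1: 0+28400+29·10·37=39130; k=2: 6380+38280+29·22·37=68266; k=3: 25500+37000+29·50·37=116150; k=4: 26800+0+29·20·37=48260 → min 39130.
Optimal order: (P (((Q R) S) T)) with cost 39130.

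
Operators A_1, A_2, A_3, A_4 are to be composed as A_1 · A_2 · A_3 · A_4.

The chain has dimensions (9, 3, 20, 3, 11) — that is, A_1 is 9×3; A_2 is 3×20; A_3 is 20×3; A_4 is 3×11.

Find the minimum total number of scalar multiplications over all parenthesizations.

558

Adjacent pairs: A_1A_2 = 9·3·20 = 540; A_2A_3 = 3·20·3 = 180; A_3A_4 = 20·3·11 = 660.
Length 3: A_1..A_3: k=1: 0+180+9·3·3=261; k=2: 540+0+9·20·3=1080 → min 261 | A_2..A_4: k=2: 0+660+3·20·11=1320; k=3: 180+0+3·3·11=279 → min 279.
Length 4: A_1..A_4: k=1: 0+279+9·3·11=576; k=2: 540+660+9·20·11=3180; k=3: 261+0+9·3·11=558 → min 558.
Optimal order: ((A_1 · (A_2 · A_3)) · A_4) with cost 558.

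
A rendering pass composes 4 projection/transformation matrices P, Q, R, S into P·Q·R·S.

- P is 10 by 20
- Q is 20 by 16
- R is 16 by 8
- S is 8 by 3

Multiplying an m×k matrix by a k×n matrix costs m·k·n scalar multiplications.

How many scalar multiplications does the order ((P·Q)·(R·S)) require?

4064

(P·Q): 10×20 by 20×16 → 10×16, cost 10·20·16 = 3200
(R·S): 16×8 by 8×3 → 16×3, cost 16·8·3 = 384
((P·Q)·(R·S)): 10×16 by 16×3 → 10×3, cost 10·16·3 = 480; cumulative 4064
Total: 4064 scalar multiplications.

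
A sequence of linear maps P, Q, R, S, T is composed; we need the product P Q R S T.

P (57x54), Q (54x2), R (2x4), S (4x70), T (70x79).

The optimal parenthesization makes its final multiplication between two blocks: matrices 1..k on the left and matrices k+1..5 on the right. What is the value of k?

Adjacent pairs: PQ = 57·54·2 = 6156; QR = 54·2·4 = 432; RS = 2·4·70 = 560; ST = 4·70·79 = 22120.
Length 3: P..R: k=1: 0+432+57·54·4=12744; k=2: 6156+0+57·2·4=6612 → min 6612 | Q..S: k=2: 0+560+54·2·70=8120; k=3: 432+0+54·4·70=15552 → min 8120 | R..T: k=3: 0+22120+2·4·79=22752; k=4: 560+0+2·70·79=11620 → min 11620.
Length 4: P..S: k=1: 0+8120+57·54·70=223580; k=2: 6156+560+57·2·70=14696; k=3: 6612+0+57·4·70=22572 → min 14696 | Q..T: k=2: 0+11620+54·2·79=20152; k=3: 432+22120+54·4·79=39616; k=4: 8120+0+54·70·79=306740 → min 20152.
Top-level splits: k=1: (P..P)·(Q..T) → 0+20152+57·54·79 = 263314; k=2: (P..Q)·(R..T) → 6156+11620+57·2·79 = 26782; k=3: (P..R)·(S..T) → 6612+22120+57·4·79 = 46744; k=4: (P..S)·(T..T) → 14696+0+57·70·79 = 329906.
Best split is after Q, i.e. k = 2.

2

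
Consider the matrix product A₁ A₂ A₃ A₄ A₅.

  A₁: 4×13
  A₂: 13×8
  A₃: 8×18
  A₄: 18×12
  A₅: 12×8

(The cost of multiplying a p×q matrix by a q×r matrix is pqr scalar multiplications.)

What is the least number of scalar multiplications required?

2240

Adjacent pairs: A₁A₂ = 4·13·8 = 416; A₂A₃ = 13·8·18 = 1872; A₃A₄ = 8·18·12 = 1728; A₄A₅ = 18·12·8 = 1728.
Length 3: A₁..A₃: k=1: 0+1872+4·13·18=2808; k=2: 416+0+4·8·18=992 → min 992 | A₂..A₄: k=2: 0+1728+13·8·12=2976; k=3: 1872+0+13·18·12=4680 → min 2976 | A₃..A₅: k=3: 0+1728+8·18·8=2880; k=4: 1728+0+8·12·8=2496 → min 2496.
Length 4: A₁..A₄: k=1: 0+2976+4·13·12=3600; k=2: 416+1728+4·8·12=2528; k=3: 992+0+4·18·12=1856 → min 1856 | A₂..A₅: k=2: 0+2496+13·8·8=3328; k=3: 1872+1728+13·18·8=5472; k=4: 2976+0+13·12·8=4224 → min 3328.
Length 5: A₁..A₅: k=1: 0+3328+4·13·8=3744; k=2: 416+2496+4·8·8=3168; k=3: 992+1728+4·18·8=3296; k=4: 1856+0+4·12·8=2240 → min 2240.
Optimal order: ((((A₁ A₂) A₃) A₄) A₅) with cost 2240.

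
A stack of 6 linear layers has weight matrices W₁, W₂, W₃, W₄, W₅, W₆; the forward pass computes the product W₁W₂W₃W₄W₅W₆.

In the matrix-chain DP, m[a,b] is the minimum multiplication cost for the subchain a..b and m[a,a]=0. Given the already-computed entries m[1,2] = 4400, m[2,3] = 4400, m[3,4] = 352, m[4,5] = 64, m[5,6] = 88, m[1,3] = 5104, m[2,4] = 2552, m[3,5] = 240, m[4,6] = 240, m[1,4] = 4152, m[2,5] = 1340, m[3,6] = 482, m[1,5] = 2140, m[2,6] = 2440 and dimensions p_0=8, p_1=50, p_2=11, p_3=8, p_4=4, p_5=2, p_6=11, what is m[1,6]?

m[1,6] = min over k∈[1,5] of m[1,k]+m[k+1,6]+p_{0}·p_k·p_{6}.
k=1: 0 + 2440 + 8·50·11 = 6840; k=2: 4400 + 482 + 8·11·11 = 5850; k=3: 5104 + 240 + 8·8·11 = 6048; k=4: 4152 + 88 + 8·4·11 = 4592; k=5: 2140 + 0 + 8·2·11 = 2316.
Minimum: 2316 at k=5.

2316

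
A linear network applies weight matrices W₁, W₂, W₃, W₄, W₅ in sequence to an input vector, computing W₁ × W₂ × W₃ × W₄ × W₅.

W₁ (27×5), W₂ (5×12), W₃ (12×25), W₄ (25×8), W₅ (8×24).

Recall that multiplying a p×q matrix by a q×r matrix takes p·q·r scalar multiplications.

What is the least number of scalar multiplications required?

Adjacent pairs: W₁W₂ = 27·5·12 = 1620; W₂W₃ = 5·12·25 = 1500; W₃W₄ = 12·25·8 = 2400; W₄W₅ = 25·8·24 = 4800.
Length 3: W₁..W₃: k=1: 0+1500+27·5·25=4875; k=2: 1620+0+27·12·25=9720 → min 4875 | W₂..W₄: k=2: 0+2400+5·12·8=2880; k=3: 1500+0+5·25·8=2500 → min 2500 | W₃..W₅: k=3: 0+4800+12·25·24=12000; k=4: 2400+0+12·8·24=4704 → min 4704.
Length 4: W₁..W₄: k=1: 0+2500+27·5·8=3580; k=2: 1620+2400+27·12·8=6612; k=3: 4875+0+27·25·8=10275 → min 3580 | W₂..W₅: k=2: 0+4704+5·12·24=6144; k=3: 1500+4800+5·25·24=9300; k=4: 2500+0+5·8·24=3460 → min 3460.
Length 5: W₁..W₅: k=1: 0+3460+27·5·24=6700; k=2: 1620+4704+27·12·24=14100; k=3: 4875+4800+27·25·24=25875; k=4: 3580+0+27·8·24=8764 → min 6700.
Optimal order: (W₁ × (((W₂ × W₃) × W₄) × W₅)) with cost 6700.

6700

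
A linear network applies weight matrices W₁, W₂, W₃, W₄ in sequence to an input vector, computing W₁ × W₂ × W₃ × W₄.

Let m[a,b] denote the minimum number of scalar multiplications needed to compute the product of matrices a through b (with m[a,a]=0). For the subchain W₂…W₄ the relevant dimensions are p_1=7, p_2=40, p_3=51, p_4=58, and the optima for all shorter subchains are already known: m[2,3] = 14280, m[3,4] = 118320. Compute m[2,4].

34986

m[2,4] = min over k∈[2,3] of m[2,k]+m[k+1,4]+p_{1}·p_k·p_{4}.
k=2: 0 + 118320 + 7·40·58 = 134560; k=3: 14280 + 0 + 7·51·58 = 34986.
Minimum: 34986 at k=3.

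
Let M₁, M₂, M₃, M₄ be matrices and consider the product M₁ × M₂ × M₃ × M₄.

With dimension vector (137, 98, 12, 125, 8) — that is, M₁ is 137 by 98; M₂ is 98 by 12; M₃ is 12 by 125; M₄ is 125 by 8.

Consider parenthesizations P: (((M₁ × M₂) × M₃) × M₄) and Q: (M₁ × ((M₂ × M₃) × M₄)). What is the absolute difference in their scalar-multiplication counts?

151204

Order P = (((M₁ × M₂) × M₃) × M₄): (M₁ × M₂): 137×98 by 98×12 → 137×12, cost 137·98·12 = 161112; ((M₁ × M₂) × M₃): 137×12 by 12×125 → 137×125, cost 137·12·125 = 205500; cumulative 366612; (((M₁ × M₂) × M₃) × M₄): 137×125 by 125×8 → 137×8, cost 137·125·8 = 137000; cumulative 503612. Total 503612.
Order Q = (M₁ × ((M₂ × M₃) × M₄)): (M₂ × M₃): 98×12 by 12×125 → 98×125, cost 98·12·125 = 147000; ((M₂ × M₃) × M₄): 98×125 by 125×8 → 98×8, cost 98·125·8 = 98000; cumulative 245000; (M₁ × ((M₂ × M₃) × M₄)): 137×98 by 98×8 → 137×8, cost 137·98·8 = 107408; cumulative 352408. Total 352408.
Difference: |503612 − 352408| = 151204.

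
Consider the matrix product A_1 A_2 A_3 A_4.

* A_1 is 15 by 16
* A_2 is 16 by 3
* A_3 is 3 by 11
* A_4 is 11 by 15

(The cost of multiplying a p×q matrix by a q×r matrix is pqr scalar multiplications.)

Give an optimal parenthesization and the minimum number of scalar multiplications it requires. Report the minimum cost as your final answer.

1890

Adjacent pairs: A_1A_2 = 15·16·3 = 720; A_2A_3 = 16·3·11 = 528; A_3A_4 = 3·11·15 = 495.
Length 3: A_1..A_3: k=1: 0+528+15·16·11=3168; k=2: 720+0+15·3·11=1215 → min 1215 | A_2..A_4: k=2: 0+495+16·3·15=1215; k=3: 528+0+16·11·15=3168 → min 1215.
Length 4: A_1..A_4: k=1: 0+1215+15·16·15=4815; k=2: 720+495+15·3·15=1890; k=3: 1215+0+15·11·15=3690 → min 1890.
Optimal parenthesization: ((A_1 A_2) (A_3 A_4)) with cost 1890.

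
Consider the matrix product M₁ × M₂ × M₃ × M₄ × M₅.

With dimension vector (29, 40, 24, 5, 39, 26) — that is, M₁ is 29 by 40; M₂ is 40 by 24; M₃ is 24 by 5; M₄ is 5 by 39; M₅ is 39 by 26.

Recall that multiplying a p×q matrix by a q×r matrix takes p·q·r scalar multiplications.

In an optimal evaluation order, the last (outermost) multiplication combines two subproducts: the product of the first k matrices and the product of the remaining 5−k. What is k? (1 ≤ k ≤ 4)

Adjacent pairs: M₁M₂ = 29·40·24 = 27840; M₂M₃ = 40·24·5 = 4800; M₃M₄ = 24·5·39 = 4680; M₄M₅ = 5·39·26 = 5070.
Length 3: M₁..M₃: k=1: 0+4800+29·40·5=10600; k=2: 27840+0+29·24·5=31320 → min 10600 | M₂..M₄: k=2: 0+4680+40·24·39=42120; k=3: 4800+0+40·5·39=12600 → min 12600 | M₃..M₅: k=3: 0+5070+24·5·26=8190; k=4: 4680+0+24·39·26=29016 → min 8190.
Length 4: M₁..M₄: k=1: 0+12600+29·40·39=57840; k=2: 27840+4680+29·24·39=59664; k=3: 10600+0+29·5·39=16255 → min 16255 | M₂..M₅: k=2: 0+8190+40·24·26=33150; k=3: 4800+5070+40·5·26=15070; k=4: 12600+0+40·39·26=53160 → min 15070.
Top-level splits: k=1: (M₁..M₁)·(M₂..M₅) → 0+15070+29·40·26 = 45230; k=2: (M₁..M₂)·(M₃..M₅) → 27840+8190+29·24·26 = 54126; k=3: (M₁..M₃)·(M₄..M₅) → 10600+5070+29·5·26 = 19440; k=4: (M₁..M₄)·(M₅..M₅) → 16255+0+29·39·26 = 45661.
Best split is after M₃, i.e. k = 3.

3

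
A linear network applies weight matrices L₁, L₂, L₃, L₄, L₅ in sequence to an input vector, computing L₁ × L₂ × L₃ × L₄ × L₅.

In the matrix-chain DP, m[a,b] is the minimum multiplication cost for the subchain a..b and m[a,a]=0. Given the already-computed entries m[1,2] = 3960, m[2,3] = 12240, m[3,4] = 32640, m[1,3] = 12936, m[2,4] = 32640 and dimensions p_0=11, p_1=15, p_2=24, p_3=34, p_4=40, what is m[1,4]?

m[1,4] = min over k∈[1,3] of m[1,k]+m[k+1,4]+p_{0}·p_k·p_{4}.
k=1: 0 + 32640 + 11·15·40 = 39240; k=2: 3960 + 32640 + 11·24·40 = 47160; k=3: 12936 + 0 + 11·34·40 = 27896.
Minimum: 27896 at k=3.

27896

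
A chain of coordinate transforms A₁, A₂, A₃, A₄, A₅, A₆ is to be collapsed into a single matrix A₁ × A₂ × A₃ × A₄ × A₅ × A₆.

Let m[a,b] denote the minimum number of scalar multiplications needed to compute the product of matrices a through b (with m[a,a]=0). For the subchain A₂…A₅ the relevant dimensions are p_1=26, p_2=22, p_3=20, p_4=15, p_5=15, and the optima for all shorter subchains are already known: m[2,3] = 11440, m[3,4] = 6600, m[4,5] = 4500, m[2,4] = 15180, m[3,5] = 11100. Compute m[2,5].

m[2,5] = min over k∈[2,4] of m[2,k]+m[k+1,5]+p_{1}·p_k·p_{5}.
k=2: 0 + 11100 + 26·22·15 = 19680; k=3: 11440 + 4500 + 26·20·15 = 23740; k=4: 15180 + 0 + 26·15·15 = 21030.
Minimum: 19680 at k=2.

19680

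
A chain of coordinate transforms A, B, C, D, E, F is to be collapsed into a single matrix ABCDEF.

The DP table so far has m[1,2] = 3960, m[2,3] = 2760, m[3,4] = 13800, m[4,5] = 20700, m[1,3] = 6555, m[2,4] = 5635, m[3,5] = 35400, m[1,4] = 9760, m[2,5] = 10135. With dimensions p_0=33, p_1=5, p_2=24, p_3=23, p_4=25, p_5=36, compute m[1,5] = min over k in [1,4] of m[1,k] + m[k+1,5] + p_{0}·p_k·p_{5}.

m[1,5] = min over k∈[1,4] of m[1,k]+m[k+1,5]+p_{0}·p_k·p_{5}.
k=1: 0 + 10135 + 33·5·36 = 16075; k=2: 3960 + 35400 + 33·24·36 = 67872; k=3: 6555 + 20700 + 33·23·36 = 54579; k=4: 9760 + 0 + 33·25·36 = 39460.
Minimum: 16075 at k=1.

16075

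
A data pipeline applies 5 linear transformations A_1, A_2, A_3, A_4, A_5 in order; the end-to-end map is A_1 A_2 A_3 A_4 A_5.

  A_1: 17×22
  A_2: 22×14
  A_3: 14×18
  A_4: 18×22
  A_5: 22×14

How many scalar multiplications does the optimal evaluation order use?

17640

Adjacent pairs: A_1A_2 = 17·22·14 = 5236; A_2A_3 = 22·14·18 = 5544; A_3A_4 = 14·18·22 = 5544; A_4A_5 = 18·22·14 = 5544.
Length 3: A_1..A_3: k=1: 0+5544+17·22·18=12276; k=2: 5236+0+17·14·18=9520 → min 9520 | A_2..A_4: k=2: 0+5544+22·14·22=12320; k=3: 5544+0+22·18·22=14256 → min 12320 | A_3..A_5: k=3: 0+5544+14·18·14=9072; k=4: 5544+0+14·22·14=9856 → min 9072.
Length 4: A_1..A_4: k=1: 0+12320+17·22·22=20548; k=2: 5236+5544+17·14·22=16016; k=3: 9520+0+17·18·22=16252 → min 16016 | A_2..A_5: k=2: 0+9072+22·14·14=13384; k=3: 5544+5544+22·18·14=16632; k=4: 12320+0+22·22·14=19096 → min 13384.
Length 5: A_1..A_5: k=1: 0+13384+17·22·14=18620; k=2: 5236+9072+17·14·14=17640; k=3: 9520+5544+17·18·14=19348; k=4: 16016+0+17·22·14=21252 → min 17640.
Optimal order: ((A_1 A_2) (A_3 (A_4 A_5))) with cost 17640.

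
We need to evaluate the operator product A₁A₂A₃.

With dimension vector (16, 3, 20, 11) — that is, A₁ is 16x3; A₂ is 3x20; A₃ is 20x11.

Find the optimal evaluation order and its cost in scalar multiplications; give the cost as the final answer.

1188

(A₁(A₂A₃)): cost 1188.
((A₁A₂)A₃): cost 4480.
Optimal: (A₁(A₂A₃)) with cost 1188.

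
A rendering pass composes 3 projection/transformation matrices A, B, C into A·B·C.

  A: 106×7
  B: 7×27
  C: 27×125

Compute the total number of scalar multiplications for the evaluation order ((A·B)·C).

377784

(A·B): 106×7 by 7×27 → 106×27, cost 106·7·27 = 20034
((A·B)·C): 106×27 by 27×125 → 106×125, cost 106·27·125 = 357750; cumulative 377784
Total: 377784 scalar multiplications.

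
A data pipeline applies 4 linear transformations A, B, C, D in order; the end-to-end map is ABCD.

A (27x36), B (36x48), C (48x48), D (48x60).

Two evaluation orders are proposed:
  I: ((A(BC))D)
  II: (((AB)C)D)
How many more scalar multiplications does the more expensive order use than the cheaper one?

Order I = ((A(BC))D): (BC): 36×48 by 48×48 → 36×48, cost 36·48·48 = 82944; (A(BC)): 27×36 by 36×48 → 27×48, cost 27·36·48 = 46656; cumulative 129600; ((A(BC))D): 27×48 by 48×60 → 27×60, cost 27·48·60 = 77760; cumulative 207360. Total 207360.
Order II = (((AB)C)D): (AB): 27×36 by 36×48 → 27×48, cost 27·36·48 = 46656; ((AB)C): 27×48 by 48×48 → 27×48, cost 27·48·48 = 62208; cumulative 108864; (((AB)C)D): 27×48 by 48×60 → 27×60, cost 27·48·60 = 77760; cumulative 186624. Total 186624.
Difference: |207360 − 186624| = 20736.

20736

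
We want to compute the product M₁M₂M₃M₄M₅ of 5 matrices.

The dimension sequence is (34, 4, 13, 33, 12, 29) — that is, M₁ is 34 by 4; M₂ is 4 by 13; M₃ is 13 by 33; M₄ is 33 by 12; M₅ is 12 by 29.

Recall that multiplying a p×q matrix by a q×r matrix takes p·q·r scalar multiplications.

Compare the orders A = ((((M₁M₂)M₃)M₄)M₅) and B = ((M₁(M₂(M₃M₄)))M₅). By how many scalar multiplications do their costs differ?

Order A = ((((M₁M₂)M₃)M₄)M₅): (M₁M₂): 34×4 by 4×13 → 34×13, cost 34·4·13 = 1768; ((M₁M₂)M₃): 34×13 by 13×33 → 34×33, cost 34·13·33 = 14586; cumulative 16354; (((M₁M₂)M₃)M₄): 34×33 by 33×12 → 34×12, cost 34·33·12 = 13464; cumulative 29818; ((((M₁M₂)M₃)M₄)M₅): 34×12 by 12×29 → 34×29, cost 34·12·29 = 11832; cumulative 41650. Total 41650.
Order B = ((M₁(M₂(M₃M₄)))M₅): (M₃M₄): 13×33 by 33×12 → 13×12, cost 13·33·12 = 5148; (M₂(M₃M₄)): 4×13 by 13×12 → 4×12, cost 4·13·12 = 624; cumulative 5772; (M₁(M₂(M₃M₄))): 34×4 by 4×12 → 34×12, cost 34·4·12 = 1632; cumulative 7404; ((M₁(M₂(M₃M₄)))M₅): 34×12 by 12×29 → 34×29, cost 34·12·29 = 11832; cumulative 19236. Total 19236.
Difference: |41650 − 19236| = 22414.

22414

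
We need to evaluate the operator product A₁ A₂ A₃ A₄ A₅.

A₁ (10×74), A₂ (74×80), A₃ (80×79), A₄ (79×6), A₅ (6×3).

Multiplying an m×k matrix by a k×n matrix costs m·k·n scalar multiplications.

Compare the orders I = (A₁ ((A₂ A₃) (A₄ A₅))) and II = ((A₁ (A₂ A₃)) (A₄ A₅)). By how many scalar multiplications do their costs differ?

41072

Order I = (A₁ ((A₂ A₃) (A₄ A₅))): (A₂ A₃): 74×80 by 80×79 → 74×79, cost 74·80·79 = 467680; (A₄ A₅): 79×6 by 6×3 → 79×3, cost 79·6·3 = 1422; ((A₂ A₃) (A₄ A₅)): 74×79 by 79×3 → 74×3, cost 74·79·3 = 17538; cumulative 486640; (A₁ ((A₂ A₃) (A₄ A₅))): 10×74 by 74×3 → 10×3, cost 10·74·3 = 2220; cumulative 488860. Total 488860.
Order II = ((A₁ (A₂ A₃)) (A₄ A₅)): (A₂ A₃): 74×80 by 80×79 → 74×79, cost 74·80·79 = 467680; (A₁ (A₂ A₃)): 10×74 by 74×79 → 10×79, cost 10·74·79 = 58460; cumulative 526140; (A₄ A₅): 79×6 by 6×3 → 79×3, cost 79·6·3 = 1422; ((A₁ (A₂ A₃)) (A₄ A₅)): 10×79 by 79×3 → 10×3, cost 10·79·3 = 2370; cumulative 529932. Total 529932.
Difference: |488860 − 529932| = 41072.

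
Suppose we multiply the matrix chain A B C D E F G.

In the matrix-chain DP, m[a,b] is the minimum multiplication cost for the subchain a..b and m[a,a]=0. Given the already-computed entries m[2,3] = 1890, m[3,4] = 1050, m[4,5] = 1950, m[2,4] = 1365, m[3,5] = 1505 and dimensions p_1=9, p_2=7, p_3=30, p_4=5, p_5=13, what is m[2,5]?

m[2,5] = min over k∈[2,4] of m[2,k]+m[k+1,5]+p_{1}·p_k·p_{5}.
k=2: 0 + 1505 + 9·7·13 = 2324; k=3: 1890 + 1950 + 9·30·13 = 7350; k=4: 1365 + 0 + 9·5·13 = 1950.
Minimum: 1950 at k=4.

1950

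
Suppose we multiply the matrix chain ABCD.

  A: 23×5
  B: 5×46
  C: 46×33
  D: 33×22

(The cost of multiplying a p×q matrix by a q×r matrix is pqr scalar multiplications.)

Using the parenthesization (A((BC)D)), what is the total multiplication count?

(BC): 5×46 by 46×33 → 5×33, cost 5·46·33 = 7590
((BC)D): 5×33 by 33×22 → 5×22, cost 5·33·22 = 3630; cumulative 11220
(A((BC)D)): 23×5 by 5×22 → 23×22, cost 23·5·22 = 2530; cumulative 13750
Total: 13750 scalar multiplications.

13750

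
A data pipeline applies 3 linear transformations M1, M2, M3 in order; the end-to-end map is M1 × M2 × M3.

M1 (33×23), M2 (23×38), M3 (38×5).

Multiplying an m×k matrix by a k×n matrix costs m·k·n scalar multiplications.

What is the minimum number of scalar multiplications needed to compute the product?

8165

Order (M1 × (M2 × M3)): (M2 × M3): 23×38 by 38×5 → 23×5, cost 23·38·5 = 4370; (M1 × (M2 × M3)): 33×23 by 23×5 → 33×5, cost 33·23·5 = 3795; cumulative 8165. Total 8165.
Order ((M1 × M2) × M3): (M1 × M2): 33×23 by 23×38 → 33×38, cost 33·23·38 = 28842; ((M1 × M2) × M3): 33×38 by 38×5 → 33×5, cost 33·38·5 = 6270; cumulative 35112. Total 35112.
Minimum: 8165.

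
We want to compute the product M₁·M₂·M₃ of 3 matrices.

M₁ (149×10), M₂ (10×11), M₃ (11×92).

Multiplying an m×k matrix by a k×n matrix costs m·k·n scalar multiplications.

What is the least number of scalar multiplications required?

Order (M₁·(M₂·M₃)): (M₂·M₃): 10×11 by 11×92 → 10×92, cost 10·11·92 = 10120; (M₁·(M₂·M₃)): 149×10 by 10×92 → 149×92, cost 149·10·92 = 137080; cumulative 147200. Total 147200.
Order ((M₁·M₂)·M₃): (M₁·M₂): 149×10 by 10×11 → 149×11, cost 149·10·11 = 16390; ((M₁·M₂)·M₃): 149×11 by 11×92 → 149×92, cost 149·11·92 = 150788; cumulative 167178. Total 167178.
Minimum: 147200.

147200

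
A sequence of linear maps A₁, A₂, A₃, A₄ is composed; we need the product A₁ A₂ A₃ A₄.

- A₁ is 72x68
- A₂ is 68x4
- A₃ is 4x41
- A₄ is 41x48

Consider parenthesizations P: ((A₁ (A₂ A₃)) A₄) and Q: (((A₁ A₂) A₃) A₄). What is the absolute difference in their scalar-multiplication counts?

180496

Order P = ((A₁ (A₂ A₃)) A₄): (A₂ A₃): 68×4 by 4×41 → 68×41, cost 68·4·41 = 11152; (A₁ (A₂ A₃)): 72×68 by 68×41 → 72×41, cost 72·68·41 = 200736; cumulative 211888; ((A₁ (A₂ A₃)) A₄): 72×41 by 41×48 → 72×48, cost 72·41·48 = 141696; cumulative 353584. Total 353584.
Order Q = (((A₁ A₂) A₃) A₄): (A₁ A₂): 72×68 by 68×4 → 72×4, cost 72·68·4 = 19584; ((A₁ A₂) A₃): 72×4 by 4×41 → 72×41, cost 72·4·41 = 11808; cumulative 31392; (((A₁ A₂) A₃) A₄): 72×41 by 41×48 → 72×48, cost 72·41·48 = 141696; cumulative 173088. Total 173088.
Difference: |353584 − 173088| = 180496.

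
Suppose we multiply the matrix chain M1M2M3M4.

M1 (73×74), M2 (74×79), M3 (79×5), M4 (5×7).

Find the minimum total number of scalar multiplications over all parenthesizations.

58795

Adjacent pairs: M1M2 = 73·74·79 = 426758; M2M3 = 74·79·5 = 29230; M3M4 = 79·5·7 = 2765.
Length 3: M1..M3: k=1: 0+29230+73·74·5=56240; k=2: 426758+0+73·79·5=455593 → min 56240 | M2..M4: k=2: 0+2765+74·79·7=43687; k=3: 29230+0+74·5·7=31820 → min 31820.
Length 4: M1..M4: k=1: 0+31820+73·74·7=69634; k=2: 426758+2765+73·79·7=469892; k=3: 56240+0+73·5·7=58795 → min 58795.
Optimal order: ((M1(M2M3))M4) with cost 58795.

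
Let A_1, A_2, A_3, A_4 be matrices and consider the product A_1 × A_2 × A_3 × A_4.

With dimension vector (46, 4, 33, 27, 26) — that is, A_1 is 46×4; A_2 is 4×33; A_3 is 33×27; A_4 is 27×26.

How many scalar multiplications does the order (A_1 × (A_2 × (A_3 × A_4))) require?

(A_3 × A_4): 33×27 by 27×26 → 33×26, cost 33·27·26 = 23166
(A_2 × (A_3 × A_4)): 4×33 by 33×26 → 4×26, cost 4·33·26 = 3432; cumulative 26598
(A_1 × (A_2 × (A_3 × A_4))): 46×4 by 4×26 → 46×26, cost 46·4·26 = 4784; cumulative 31382
Total: 31382 scalar multiplications.

31382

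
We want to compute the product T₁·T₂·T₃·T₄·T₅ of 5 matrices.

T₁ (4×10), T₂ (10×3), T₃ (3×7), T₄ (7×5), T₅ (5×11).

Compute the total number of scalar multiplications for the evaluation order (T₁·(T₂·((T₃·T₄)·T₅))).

(T₃·T₄): 3×7 by 7×5 → 3×5, cost 3·7·5 = 105
((T₃·T₄)·T₅): 3×5 by 5×11 → 3×11, cost 3·5·11 = 165; cumulative 270
(T₂·((T₃·T₄)·T₅)): 10×3 by 3×11 → 10×11, cost 10·3·11 = 330; cumulative 600
(T₁·(T₂·((T₃·T₄)·T₅))): 4×10 by 10×11 → 4×11, cost 4·10·11 = 440; cumulative 1040
Total: 1040 scalar multiplications.

1040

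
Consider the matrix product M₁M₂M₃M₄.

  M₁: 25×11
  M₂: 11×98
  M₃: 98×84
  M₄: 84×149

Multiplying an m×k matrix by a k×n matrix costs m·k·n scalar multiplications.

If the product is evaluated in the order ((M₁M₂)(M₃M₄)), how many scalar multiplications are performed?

(M₁M₂): 25×11 by 11×98 → 25×98, cost 25·11·98 = 26950
(M₃M₄): 98×84 by 84×149 → 98×149, cost 98·84·149 = 1226568
((M₁M₂)(M₃M₄)): 25×98 by 98×149 → 25×149, cost 25·98·149 = 365050; cumulative 1618568
Total: 1618568 scalar multiplications.

1618568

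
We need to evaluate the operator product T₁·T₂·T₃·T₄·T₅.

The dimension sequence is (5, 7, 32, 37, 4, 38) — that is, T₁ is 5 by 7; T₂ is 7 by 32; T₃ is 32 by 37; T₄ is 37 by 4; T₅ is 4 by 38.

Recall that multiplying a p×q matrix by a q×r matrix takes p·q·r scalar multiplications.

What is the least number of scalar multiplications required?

6532

Adjacent pairs: T₁T₂ = 5·7·32 = 1120; T₂T₃ = 7·32·37 = 8288; T₃T₄ = 32·37·4 = 4736; T₄T₅ = 37·4·38 = 5624.
Length 3: T₁..T₃: k=1: 0+8288+5·7·37=9583; k=2: 1120+0+5·32·37=7040 → min 7040 | T₂..T₄: k=2: 0+4736+7·32·4=5632; k=3: 8288+0+7·37·4=9324 → min 5632 | T₃..T₅: k=3: 0+5624+32·37·38=50616; k=4: 4736+0+32·4·38=9600 → min 9600.
Length 4: T₁..T₄: k=1: 0+5632+5·7·4=5772; k=2: 1120+4736+5·32·4=6496; k=3: 7040+0+5·37·4=7780 → min 5772 | T₂..T₅: k=2: 0+9600+7·32·38=18112; k=3: 8288+5624+7·37·38=23754; k=4: 5632+0+7·4·38=6696 → min 6696.
Length 5: T₁..T₅: k=1: 0+6696+5·7·38=8026; k=2: 1120+9600+5·32·38=16800; k=3: 7040+5624+5·37·38=19694; k=4: 5772+0+5·4·38=6532 → min 6532.
Optimal order: ((T₁·(T₂·(T₃·T₄)))·T₅) with cost 6532.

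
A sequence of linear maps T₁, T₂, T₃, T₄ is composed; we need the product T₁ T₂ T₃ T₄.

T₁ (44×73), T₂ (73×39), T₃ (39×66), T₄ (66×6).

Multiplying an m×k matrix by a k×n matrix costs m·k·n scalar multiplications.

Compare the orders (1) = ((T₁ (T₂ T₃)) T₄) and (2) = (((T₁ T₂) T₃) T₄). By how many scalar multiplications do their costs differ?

Order (1) = ((T₁ (T₂ T₃)) T₄): (T₂ T₃): 73×39 by 39×66 → 73×66, cost 73·39·66 = 187902; (T₁ (T₂ T₃)): 44×73 by 73×66 → 44×66, cost 44·73·66 = 211992; cumulative 399894; ((T₁ (T₂ T₃)) T₄): 44×66 by 66×6 → 44×6, cost 44·66·6 = 17424; cumulative 417318. Total 417318.
Order (2) = (((T₁ T₂) T₃) T₄): (T₁ T₂): 44×73 by 73×39 → 44×39, cost 44·73·39 = 125268; ((T₁ T₂) T₃): 44×39 by 39×66 → 44×66, cost 44·39·66 = 113256; cumulative 238524; (((T₁ T₂) T₃) T₄): 44×66 by 66×6 → 44×6, cost 44·66·6 = 17424; cumulative 255948. Total 255948.
Difference: |417318 − 255948| = 161370.

161370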